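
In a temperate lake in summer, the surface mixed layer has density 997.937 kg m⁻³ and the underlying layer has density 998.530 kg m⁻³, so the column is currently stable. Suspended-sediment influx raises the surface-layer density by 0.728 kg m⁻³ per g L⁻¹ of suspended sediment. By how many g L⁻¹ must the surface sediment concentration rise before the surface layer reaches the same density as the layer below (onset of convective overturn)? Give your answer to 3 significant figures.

0.815 g L⁻¹

Density deficit of the surface layer: 998.530 − 997.937 = 0.593 kg m⁻³.
Required change = 0.593 / 0.728 = 0.815 g L⁻¹.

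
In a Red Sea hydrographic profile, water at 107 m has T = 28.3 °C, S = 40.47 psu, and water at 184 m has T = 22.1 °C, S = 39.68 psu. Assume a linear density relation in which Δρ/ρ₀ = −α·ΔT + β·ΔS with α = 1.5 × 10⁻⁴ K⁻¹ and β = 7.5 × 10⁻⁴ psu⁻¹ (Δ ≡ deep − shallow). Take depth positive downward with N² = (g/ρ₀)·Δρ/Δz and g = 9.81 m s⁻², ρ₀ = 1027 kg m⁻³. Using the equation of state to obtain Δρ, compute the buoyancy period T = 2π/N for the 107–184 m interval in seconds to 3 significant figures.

958 s

ΔT = -6.2 K, ΔS = -0.79 psu (deep − shallow).
Δρ/ρ₀ = −αΔT + βΔS = 9.30 × 10⁻⁴ − 5.925 × 10⁻⁴ = 3.375 × 10⁻⁴, so Δρ ≈ 0.3466 kg m⁻³.
N² = (g/ρ₀)·Δρ/Δz = g·(Δρ/ρ₀)/Δz = 9.81 × 3.375 × 10⁻⁴ / 77 = 4.2998 × 10⁻⁵ s⁻².
N = √(4.2998 × 10⁻⁵) = 6.5573 × 10⁻³ rad s⁻¹ → T = 2π/N = 958.20 s ≈ 958 s.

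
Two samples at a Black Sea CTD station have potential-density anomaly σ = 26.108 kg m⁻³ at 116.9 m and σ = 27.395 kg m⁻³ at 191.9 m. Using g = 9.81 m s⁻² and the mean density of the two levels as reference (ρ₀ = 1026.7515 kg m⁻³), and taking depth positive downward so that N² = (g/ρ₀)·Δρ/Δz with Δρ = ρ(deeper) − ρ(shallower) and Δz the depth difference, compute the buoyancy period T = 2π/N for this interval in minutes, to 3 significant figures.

8.18 min

Δρ = 1027.395 − 1026.108 = 1.287 kg m⁻³ over Δz = 191.9 − 116.9 = 75 m.
N² = (9.81/1026.7515) × (1.287/75) = 1.6395 × 10⁻⁴ s⁻².
N = √(1.6395 × 10⁻⁴) = 0.012804 rad s⁻¹, so T = 2π/N = 490.72 s = 8.1787 min ≈ 8.18 min.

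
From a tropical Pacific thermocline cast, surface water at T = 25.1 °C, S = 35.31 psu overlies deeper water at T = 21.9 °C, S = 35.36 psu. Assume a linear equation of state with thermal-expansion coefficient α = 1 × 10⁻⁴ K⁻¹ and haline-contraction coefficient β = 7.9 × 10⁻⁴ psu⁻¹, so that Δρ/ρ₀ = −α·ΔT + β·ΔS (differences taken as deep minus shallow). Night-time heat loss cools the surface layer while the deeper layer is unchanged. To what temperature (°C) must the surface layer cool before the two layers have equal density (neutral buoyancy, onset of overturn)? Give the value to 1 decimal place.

Neutral buoyancy requires Δρ = 0, i.e. −α(T_deep − T_surf′) + β(S_deep − S_surf) = 0.
T_surf′ = T_deep − (β/α)·ΔS = 21.9 − (7.9 × 10⁻⁴/1 × 10⁻⁴)·(+0.05) = 21.505 °C.
Cooling required: 25.1 − (21.505) = 3.595 °C.

21.5 °C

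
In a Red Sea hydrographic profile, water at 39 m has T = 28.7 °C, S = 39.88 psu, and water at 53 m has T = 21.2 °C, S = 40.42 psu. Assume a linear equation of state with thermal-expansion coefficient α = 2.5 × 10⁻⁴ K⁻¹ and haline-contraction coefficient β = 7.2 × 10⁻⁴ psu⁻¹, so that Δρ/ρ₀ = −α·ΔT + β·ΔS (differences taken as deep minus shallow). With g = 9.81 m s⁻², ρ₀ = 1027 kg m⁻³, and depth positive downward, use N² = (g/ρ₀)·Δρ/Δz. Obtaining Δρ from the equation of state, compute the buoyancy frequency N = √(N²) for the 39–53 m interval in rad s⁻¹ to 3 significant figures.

0.0398 rad s⁻¹

ΔT = -7.5 K, ΔS = +0.54 psu (deep − shallow).
Δρ/ρ₀ = −αΔT + βΔS = 1.875 × 10⁻³ + 3.888 × 10⁻⁴ = 2.2638 × 10⁻³, so Δρ ≈ 2.325 kg m⁻³.
N² = (g/ρ₀)·Δρ/Δz = g·(Δρ/ρ₀)/Δz = 9.81 × 2.2638 × 10⁻³ / 14 = 1.5863 × 10⁻³ s⁻².
N = √(1.5863 × 10⁻³) = 0.039828 rad s⁻¹ ≈ 0.0398 rad s⁻¹.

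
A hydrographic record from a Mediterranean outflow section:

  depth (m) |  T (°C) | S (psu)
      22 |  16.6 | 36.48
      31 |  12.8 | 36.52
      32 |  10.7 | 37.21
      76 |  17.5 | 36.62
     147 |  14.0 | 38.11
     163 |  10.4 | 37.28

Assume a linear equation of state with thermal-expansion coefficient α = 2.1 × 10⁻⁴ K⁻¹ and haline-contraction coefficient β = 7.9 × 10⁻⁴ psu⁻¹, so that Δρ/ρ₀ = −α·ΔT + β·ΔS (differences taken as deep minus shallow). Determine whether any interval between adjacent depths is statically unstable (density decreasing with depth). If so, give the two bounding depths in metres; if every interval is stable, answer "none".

32–76 m

Evaluate Δρ/ρ₀ = −αΔT + βΔS across each adjacent pair:
  22–31 m: −αΔT+βΔS = −(2.1 × 10⁻⁴)(-3.8)+(7.9 × 10⁻⁴)(+0.04) = 8.3 × 10⁻⁴ → stable
  31–32 m: −αΔT+βΔS = −(2.1 × 10⁻⁴)(-2.1)+(7.9 × 10⁻⁴)(+0.69) = 9.9 × 10⁻⁴ → stable
  32–76 m: −αΔT+βΔS = −(2.1 × 10⁻⁴)(+6.8)+(7.9 × 10⁻⁴)(-0.59) = -1.9 × 10⁻³ → UNSTABLE
  76–147 m: −αΔT+βΔS = −(2.1 × 10⁻⁴)(-3.5)+(7.9 × 10⁻⁴)(+1.49) = 1.9 × 10⁻³ → stable
  147–163 m: −αΔT+βΔS = −(2.1 × 10⁻⁴)(-3.6)+(7.9 × 10⁻⁴)(-0.83) = 1.0 × 10⁻⁴ → stable
The 32–76 m interval has Δρ < 0: lighter water underlies denser water.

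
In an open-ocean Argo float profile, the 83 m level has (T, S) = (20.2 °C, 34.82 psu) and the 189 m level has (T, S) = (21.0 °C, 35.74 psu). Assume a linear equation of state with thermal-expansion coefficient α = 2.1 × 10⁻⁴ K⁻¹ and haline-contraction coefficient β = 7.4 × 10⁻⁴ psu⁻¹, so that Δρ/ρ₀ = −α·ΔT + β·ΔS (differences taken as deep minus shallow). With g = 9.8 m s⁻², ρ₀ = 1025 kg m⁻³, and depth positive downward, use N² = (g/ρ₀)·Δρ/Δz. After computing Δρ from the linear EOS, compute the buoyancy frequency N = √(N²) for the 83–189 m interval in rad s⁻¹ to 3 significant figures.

6.89 × 10⁻³ rad s⁻¹

ΔT = +0.8 K, ΔS = +0.92 psu (deep − shallow).
Δρ/ρ₀ = −αΔT + βΔS = -1.68 × 10⁻⁴ + 6.808 × 10⁻⁴ = 5.128 × 10⁻⁴, so Δρ ≈ 0.5256 kg m⁻³.
N² = (g/ρ₀)·Δρ/Δz = g·(Δρ/ρ₀)/Δz = 9.8 × 5.128 × 10⁻⁴ / 106 = 4.7410 × 10⁻⁵ s⁻².
N = √(4.7410 × 10⁻⁵) = 6.8855 × 10⁻³ rad s⁻¹ ≈ 6.89 × 10⁻³ rad s⁻¹.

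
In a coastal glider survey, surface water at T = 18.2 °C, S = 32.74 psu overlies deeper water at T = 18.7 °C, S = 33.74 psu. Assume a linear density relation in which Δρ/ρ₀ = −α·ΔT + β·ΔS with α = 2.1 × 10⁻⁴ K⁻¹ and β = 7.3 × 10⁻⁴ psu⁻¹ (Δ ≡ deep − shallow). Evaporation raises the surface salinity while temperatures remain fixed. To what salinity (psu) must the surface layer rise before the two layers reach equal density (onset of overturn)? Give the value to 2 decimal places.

Neutral buoyancy requires −α(T_deep − T_surf) + β(S_deep − S_surf′) = 0.
S_surf′ = S_deep − (α/β)·ΔT = 33.74 − (2.1 × 10⁻⁴/7.3 × 10⁻⁴)·(+0.5) = 33.5962 psu.
Increase required: 33.5962 − 32.74 = 0.8562 psu.

33.60 psu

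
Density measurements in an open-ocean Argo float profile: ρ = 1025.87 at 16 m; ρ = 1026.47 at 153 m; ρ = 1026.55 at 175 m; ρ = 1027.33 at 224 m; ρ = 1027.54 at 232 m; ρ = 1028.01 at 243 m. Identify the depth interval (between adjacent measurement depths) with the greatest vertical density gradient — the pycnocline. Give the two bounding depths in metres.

232–243 m

Compute the density gradient over each adjacent pair:
  16–153 m: Δρ/Δz = 0.60/137 = 4.4 × 10⁻³ kg m⁻⁴
  153–175 m: Δρ/Δz = 0.08/22 = 3.6 × 10⁻³ kg m⁻⁴
  175–224 m: Δρ/Δz = 0.78/49 = 0.016 kg m⁻⁴
  224–232 m: Δρ/Δz = 0.21/8 = 0.026 kg m⁻⁴
  232–243 m: Δρ/Δz = 0.47/11 = 0.043 kg m⁻⁴
The largest gradient is in the 232–243 m interval — the pycnocline.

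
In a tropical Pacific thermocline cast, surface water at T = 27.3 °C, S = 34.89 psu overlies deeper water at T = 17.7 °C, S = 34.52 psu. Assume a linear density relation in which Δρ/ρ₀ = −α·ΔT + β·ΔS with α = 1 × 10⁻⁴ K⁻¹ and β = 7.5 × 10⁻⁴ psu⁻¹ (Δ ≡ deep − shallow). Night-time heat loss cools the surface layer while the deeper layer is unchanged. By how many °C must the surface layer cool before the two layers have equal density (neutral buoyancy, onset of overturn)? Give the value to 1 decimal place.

6.8 °C

Neutral buoyancy requires Δρ = 0, i.e. −α(T_deep − T_surf′) + β(S_deep − S_surf) = 0.
T_surf′ = T_deep − (β/α)·ΔS = 17.7 − (7.5 × 10⁻⁴/1 × 10⁻⁴)·(-0.37) = 20.475 °C.
Cooling required: 27.3 − (20.475) = 6.825 °C.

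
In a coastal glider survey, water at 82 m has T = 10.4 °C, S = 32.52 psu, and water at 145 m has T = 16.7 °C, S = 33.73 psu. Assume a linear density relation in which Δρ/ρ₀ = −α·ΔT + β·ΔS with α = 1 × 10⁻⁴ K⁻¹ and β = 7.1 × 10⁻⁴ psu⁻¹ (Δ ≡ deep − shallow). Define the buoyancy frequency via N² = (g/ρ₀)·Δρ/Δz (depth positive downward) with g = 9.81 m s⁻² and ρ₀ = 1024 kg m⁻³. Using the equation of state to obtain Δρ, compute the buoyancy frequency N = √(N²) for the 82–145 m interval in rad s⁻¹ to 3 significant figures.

ΔT = +6.3 K, ΔS = +1.21 psu (deep − shallow).
Δρ/ρ₀ = −αΔT + βΔS = -6.30 × 10⁻⁴ + 8.591 × 10⁻⁴ = 2.291 × 10⁻⁴, so Δρ ≈ 0.2346 kg m⁻³.
N² = (g/ρ₀)·Δρ/Δz = g·(Δρ/ρ₀)/Δz = 9.81 × 2.291 × 10⁻⁴ / 63 = 3.5674 × 10⁻⁵ s⁻².
N = √(3.5674 × 10⁻⁵) = 5.9728 × 10⁻³ rad s⁻¹ ≈ 5.97 × 10⁻³ rad s⁻¹.

5.97 × 10⁻³ rad s⁻¹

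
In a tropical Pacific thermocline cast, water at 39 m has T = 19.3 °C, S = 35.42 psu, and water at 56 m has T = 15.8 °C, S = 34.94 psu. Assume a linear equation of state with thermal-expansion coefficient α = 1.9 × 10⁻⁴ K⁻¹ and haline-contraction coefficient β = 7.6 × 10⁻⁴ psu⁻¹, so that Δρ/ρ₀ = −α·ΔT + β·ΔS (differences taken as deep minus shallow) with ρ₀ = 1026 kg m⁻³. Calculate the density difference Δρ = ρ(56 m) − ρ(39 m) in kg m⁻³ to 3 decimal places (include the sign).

+0.308 kg m⁻³

ΔT = -3.5 K, ΔS = -0.48 psu (deep − shallow).
Δρ/ρ₀ = −(1.9 × 10⁻⁴)(-3.5) + (7.6 × 10⁻⁴)(-0.48) = 3.002 × 10⁻⁴.
Δρ = 1026 × (3.002 × 10⁻⁴) = +0.308 kg m⁻³.
Positive Δρ: denser below, stable.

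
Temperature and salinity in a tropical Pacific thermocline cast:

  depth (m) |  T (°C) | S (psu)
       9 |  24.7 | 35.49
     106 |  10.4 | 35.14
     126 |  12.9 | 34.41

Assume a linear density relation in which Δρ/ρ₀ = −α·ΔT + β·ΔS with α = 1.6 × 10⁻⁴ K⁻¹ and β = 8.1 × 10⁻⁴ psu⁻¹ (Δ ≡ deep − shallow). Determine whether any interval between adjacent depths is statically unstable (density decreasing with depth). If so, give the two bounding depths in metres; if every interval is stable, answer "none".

Evaluate Δρ/ρ₀ = −αΔT + βΔS across each adjacent pair:
  9–106 m: −αΔT+βΔS = −(1.6 × 10⁻⁴)(-14.3)+(8.1 × 10⁻⁴)(-0.35) = 2.0 × 10⁻³ → stable
  106–126 m: −αΔT+βΔS = −(1.6 × 10⁻⁴)(+2.5)+(8.1 × 10⁻⁴)(-0.73) = -9.9 × 10⁻⁴ → UNSTABLE
The 106–126 m interval has Δρ < 0: lighter water underlies denser water.

106–126 m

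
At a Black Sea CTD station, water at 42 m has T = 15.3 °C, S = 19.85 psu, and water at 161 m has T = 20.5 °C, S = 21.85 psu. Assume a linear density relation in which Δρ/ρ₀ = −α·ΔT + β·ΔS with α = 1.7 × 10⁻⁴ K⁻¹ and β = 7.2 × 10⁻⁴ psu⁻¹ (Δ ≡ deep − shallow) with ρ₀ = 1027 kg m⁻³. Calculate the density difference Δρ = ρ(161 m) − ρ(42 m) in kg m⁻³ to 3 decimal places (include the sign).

ΔT = +5.2 K, ΔS = +2.00 psu (deep − shallow).
Δρ/ρ₀ = −(1.7 × 10⁻⁴)(+5.2) + (7.2 × 10⁻⁴)(+2.00) = 5.56 × 10⁻⁴.
Δρ = 1027 × (5.56 × 10⁻⁴) = +0.571 kg m⁻³.
Positive Δρ: denser below, stable.

+0.571 kg m⁻³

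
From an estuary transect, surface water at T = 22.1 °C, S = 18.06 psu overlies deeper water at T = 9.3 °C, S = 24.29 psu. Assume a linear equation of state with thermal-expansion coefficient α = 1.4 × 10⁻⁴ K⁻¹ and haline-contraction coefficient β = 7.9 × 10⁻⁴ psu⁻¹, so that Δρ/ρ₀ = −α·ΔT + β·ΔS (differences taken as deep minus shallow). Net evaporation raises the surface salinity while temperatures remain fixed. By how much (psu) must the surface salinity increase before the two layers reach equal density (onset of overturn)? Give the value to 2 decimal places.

Neutral buoyancy requires −α(T_deep − T_surf) + β(S_deep − S_surf′) = 0.
S_surf′ = S_deep − (α/β)·ΔT = 24.29 − (1.4 × 10⁻⁴/7.9 × 10⁻⁴)·(-12.8) = 26.5584 psu.
Increase required: 26.5584 − 18.06 = 8.4984 psu.

8.50 psu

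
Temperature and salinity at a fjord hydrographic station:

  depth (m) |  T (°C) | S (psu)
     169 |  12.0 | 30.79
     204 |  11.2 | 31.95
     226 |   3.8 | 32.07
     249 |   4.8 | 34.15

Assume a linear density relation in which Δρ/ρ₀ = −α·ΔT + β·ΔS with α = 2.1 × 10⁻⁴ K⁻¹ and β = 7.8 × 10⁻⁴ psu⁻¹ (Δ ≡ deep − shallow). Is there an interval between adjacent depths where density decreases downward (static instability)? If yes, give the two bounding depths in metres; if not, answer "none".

none

Evaluate Δρ/ρ₀ = −αΔT + βΔS across each adjacent pair:
  169–204 m: −αΔT+βΔS = −(2.1 × 10⁻⁴)(-0.8)+(7.8 × 10⁻⁴)(+1.16) = 1.1 × 10⁻³ → stable
  204–226 m: −αΔT+βΔS = −(2.1 × 10⁻⁴)(-7.4)+(7.8 × 10⁻⁴)(+0.12) = 1.6 × 10⁻³ → stable
  226–249 m: −αΔT+βΔS = −(2.1 × 10⁻⁴)(+1.0)+(7.8 × 10⁻⁴)(+2.08) = 1.4 × 10⁻³ → stable
Every interval has Δρ > 0: the column is stably stratified throughout.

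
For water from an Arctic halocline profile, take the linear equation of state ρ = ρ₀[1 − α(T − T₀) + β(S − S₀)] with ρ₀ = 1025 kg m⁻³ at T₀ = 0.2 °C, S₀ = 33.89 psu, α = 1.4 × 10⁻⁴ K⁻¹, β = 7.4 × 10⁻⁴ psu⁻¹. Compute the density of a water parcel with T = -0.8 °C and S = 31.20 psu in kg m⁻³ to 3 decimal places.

1023.103 kg m⁻³

T − T₀ = -1.0 K, S − S₀ = -2.69 psu.
Bracket = 1 − α·(-1.0) + β·(-2.69) = 1 + (-1.8506 × 10⁻³) = 0.9981494.
ρ = 1025 × 0.9981494 = 1023.103 kg m⁻³.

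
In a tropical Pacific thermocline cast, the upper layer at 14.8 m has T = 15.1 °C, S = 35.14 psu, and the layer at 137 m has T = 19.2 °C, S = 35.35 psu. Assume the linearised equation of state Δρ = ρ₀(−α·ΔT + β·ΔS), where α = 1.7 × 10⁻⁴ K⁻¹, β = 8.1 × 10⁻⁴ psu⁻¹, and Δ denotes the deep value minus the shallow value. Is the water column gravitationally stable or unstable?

unstable

ΔT = 19.2 − 15.1 = +4.1 K and ΔS = 35.35 − 35.14 = +0.21 psu (deep − shallow).
−αΔT = -6.97 × 10⁻⁴; βΔS = 1.701 × 10⁻⁴; sum Δρ/ρ₀ = -5.269 × 10⁻⁴.
Δρ/ρ₀ < 0, so Δρ < 0: deeper water is lighter → statically unstable; the column would overturn.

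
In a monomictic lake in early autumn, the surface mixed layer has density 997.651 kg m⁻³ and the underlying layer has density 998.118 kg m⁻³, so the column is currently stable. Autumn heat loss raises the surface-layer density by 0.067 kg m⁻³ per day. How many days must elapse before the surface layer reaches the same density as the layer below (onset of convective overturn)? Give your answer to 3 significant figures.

Density deficit of the surface layer: 998.118 − 997.651 = 0.467 kg m⁻³.
Required change = 0.467 / 0.067 = 6.97 days.

6.97 days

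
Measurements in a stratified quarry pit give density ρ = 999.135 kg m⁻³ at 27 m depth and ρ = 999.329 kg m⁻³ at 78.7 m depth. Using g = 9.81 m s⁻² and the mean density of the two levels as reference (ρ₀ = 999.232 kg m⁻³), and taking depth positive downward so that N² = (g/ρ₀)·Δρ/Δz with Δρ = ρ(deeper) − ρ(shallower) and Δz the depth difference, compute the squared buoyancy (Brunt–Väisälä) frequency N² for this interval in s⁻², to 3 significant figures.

Δρ = 999.329 − 999.135 = 0.194 kg m⁻³ over Δz = 78.7 − 27 = 51.7 m.
N² = (9.81/999.232) × (0.194/51.7) = 3.6840 × 10⁻⁵ s⁻² ≈ 3.68 × 10⁻⁵ s⁻².
N² > 0, so the interval is statically stable.

3.68 × 10⁻⁵ s⁻²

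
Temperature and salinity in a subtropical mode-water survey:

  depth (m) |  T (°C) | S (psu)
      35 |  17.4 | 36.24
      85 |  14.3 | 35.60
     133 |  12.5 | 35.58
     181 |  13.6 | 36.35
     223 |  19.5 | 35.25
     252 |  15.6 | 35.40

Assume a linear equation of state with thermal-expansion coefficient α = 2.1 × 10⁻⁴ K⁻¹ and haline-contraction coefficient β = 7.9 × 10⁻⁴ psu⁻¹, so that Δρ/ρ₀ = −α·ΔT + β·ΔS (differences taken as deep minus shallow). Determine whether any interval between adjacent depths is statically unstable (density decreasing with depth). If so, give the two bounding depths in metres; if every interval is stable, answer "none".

Evaluate Δρ/ρ₀ = −αΔT + βΔS across each adjacent pair:
  35–85 m: −αΔT+βΔS = −(2.1 × 10⁻⁴)(-3.1)+(7.9 × 10⁻⁴)(-0.64) = 1.5 × 10⁻⁴ → stable
  85–133 m: −αΔT+βΔS = −(2.1 × 10⁻⁴)(-1.8)+(7.9 × 10⁻⁴)(-0.02) = 3.6 × 10⁻⁴ → stable
  133–181 m: −αΔT+βΔS = −(2.1 × 10⁻⁴)(+1.1)+(7.9 × 10⁻⁴)(+0.77) = 3.8 × 10⁻⁴ → stable
  181–223 m: −αΔT+βΔS = −(2.1 × 10⁻⁴)(+5.9)+(7.9 × 10⁻⁴)(-1.10) = -2.1 × 10⁻³ → UNSTABLE
  223–252 m: −αΔT+βΔS = −(2.1 × 10⁻⁴)(-3.9)+(7.9 × 10⁻⁴)(+0.15) = 9.4 × 10⁻⁴ → stable
The 181–223 m interval has Δρ < 0: lighter water underlies denser water.

181–223 m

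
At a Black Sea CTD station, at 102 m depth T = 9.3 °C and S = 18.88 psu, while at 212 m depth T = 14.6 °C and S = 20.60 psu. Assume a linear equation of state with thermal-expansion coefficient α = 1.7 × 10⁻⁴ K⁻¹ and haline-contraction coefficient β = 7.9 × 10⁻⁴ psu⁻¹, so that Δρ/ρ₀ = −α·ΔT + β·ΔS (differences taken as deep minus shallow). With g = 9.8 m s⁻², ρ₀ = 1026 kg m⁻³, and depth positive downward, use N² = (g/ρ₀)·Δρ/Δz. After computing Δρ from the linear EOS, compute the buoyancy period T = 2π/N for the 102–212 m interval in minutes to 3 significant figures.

16.4 min

ΔT = +5.3 K, ΔS = +1.72 psu (deep − shallow).
Δρ/ρ₀ = −αΔT + βΔS = -9.01 × 10⁻⁴ + 1.3588 × 10⁻³ = 4.578 × 10⁻⁴, so Δρ ≈ 0.4697 kg m⁻³.
N² = (g/ρ₀)·Δρ/Δz = g·(Δρ/ρ₀)/Δz = 9.8 × 4.578 × 10⁻⁴ / 110 = 4.0786 × 10⁻⁵ s⁻².
N = √(4.0786 × 10⁻⁵) = 6.3864 × 10⁻³ rad s⁻¹ → T = 2π/N = 983.84 s = 16.397 min ≈ 16.4 min.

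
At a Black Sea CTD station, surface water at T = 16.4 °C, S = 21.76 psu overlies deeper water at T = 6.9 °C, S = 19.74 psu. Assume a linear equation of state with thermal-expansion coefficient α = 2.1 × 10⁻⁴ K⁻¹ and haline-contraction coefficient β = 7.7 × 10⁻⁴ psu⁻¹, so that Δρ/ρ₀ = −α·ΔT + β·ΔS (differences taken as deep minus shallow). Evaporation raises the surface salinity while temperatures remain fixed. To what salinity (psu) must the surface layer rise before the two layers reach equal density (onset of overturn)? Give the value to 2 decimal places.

Neutral buoyancy requires −α(T_deep − T_surf) + β(S_deep − S_surf′) = 0.
S_surf′ = S_deep − (α/β)·ΔT = 19.74 − (2.1 × 10⁻⁴/7.7 × 10⁻⁴)·(-9.5) = 22.3309 psu.
Increase required: 22.3309 − 21.76 = 0.5709 psu.

22.33 psu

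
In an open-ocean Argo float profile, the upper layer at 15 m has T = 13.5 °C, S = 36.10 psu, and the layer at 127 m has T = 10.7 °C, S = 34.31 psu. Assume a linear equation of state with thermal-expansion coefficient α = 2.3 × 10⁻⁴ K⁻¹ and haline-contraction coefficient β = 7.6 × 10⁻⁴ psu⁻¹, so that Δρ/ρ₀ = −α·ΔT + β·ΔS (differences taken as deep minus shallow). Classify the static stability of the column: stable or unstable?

unstable

ΔT = 10.7 − 13.5 = -2.8 K and ΔS = 34.31 − 36.10 = -1.79 psu (deep − shallow).
−αΔT = 6.44 × 10⁻⁴; βΔS = -1.3604 × 10⁻³; sum Δρ/ρ₀ = -7.164 × 10⁻⁴.
Δρ/ρ₀ < 0, so Δρ < 0: deeper water is lighter → statically unstable; the column would overturn.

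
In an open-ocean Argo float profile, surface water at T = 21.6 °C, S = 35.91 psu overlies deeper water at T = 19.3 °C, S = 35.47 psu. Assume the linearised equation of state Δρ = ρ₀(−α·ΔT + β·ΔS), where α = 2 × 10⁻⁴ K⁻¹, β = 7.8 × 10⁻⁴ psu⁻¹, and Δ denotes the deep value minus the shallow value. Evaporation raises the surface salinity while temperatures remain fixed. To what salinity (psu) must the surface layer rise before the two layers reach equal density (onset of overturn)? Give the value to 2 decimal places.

36.06 psu

Neutral buoyancy requires −α(T_deep − T_surf) + β(S_deep − S_surf′) = 0.
S_surf′ = S_deep − (α/β)·ΔT = 35.47 − (2 × 10⁻⁴/7.8 × 10⁻⁴)·(-2.3) = 36.0597 psu.
Increase required: 36.0597 − 35.91 = 0.1497 psu.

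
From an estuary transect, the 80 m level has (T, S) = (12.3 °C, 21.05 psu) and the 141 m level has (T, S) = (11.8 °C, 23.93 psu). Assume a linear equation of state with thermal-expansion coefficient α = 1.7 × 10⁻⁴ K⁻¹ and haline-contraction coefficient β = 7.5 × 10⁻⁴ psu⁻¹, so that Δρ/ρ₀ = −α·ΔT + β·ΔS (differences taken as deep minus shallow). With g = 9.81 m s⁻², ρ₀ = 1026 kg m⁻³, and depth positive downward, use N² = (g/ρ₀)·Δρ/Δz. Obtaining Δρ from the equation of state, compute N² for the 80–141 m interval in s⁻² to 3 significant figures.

3.61 × 10⁻⁴ s⁻²

ΔT = -0.5 K, ΔS = +2.88 psu (deep − shallow).
Δρ/ρ₀ = −αΔT + βΔS = 8.50 × 10⁻⁵ + 2.16 × 10⁻³ = 2.245 × 10⁻³, so Δρ ≈ 2.303 kg m⁻³.
N² = (g/ρ₀)·Δρ/Δz = g·(Δρ/ρ₀)/Δz = 9.81 × 2.245 × 10⁻³ / 61 = 3.6104 × 10⁻⁴ s⁻² ≈ 3.61 × 10⁻⁴ s⁻².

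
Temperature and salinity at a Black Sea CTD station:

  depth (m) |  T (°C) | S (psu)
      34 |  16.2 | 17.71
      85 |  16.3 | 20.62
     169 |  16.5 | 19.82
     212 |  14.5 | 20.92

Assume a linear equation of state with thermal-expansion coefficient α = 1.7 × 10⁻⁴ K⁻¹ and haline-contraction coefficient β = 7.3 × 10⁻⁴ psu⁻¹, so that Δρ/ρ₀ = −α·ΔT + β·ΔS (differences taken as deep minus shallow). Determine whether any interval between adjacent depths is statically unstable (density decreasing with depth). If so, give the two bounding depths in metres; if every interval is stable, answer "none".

85–169 m

Evaluate Δρ/ρ₀ = −αΔT + βΔS across each adjacent pair:
  34–85 m: −αΔT+βΔS = −(1.7 × 10⁻⁴)(+0.1)+(7.3 × 10⁻⁴)(+2.91) = 2.1 × 10⁻³ → stable
  85–169 m: −αΔT+βΔS = −(1.7 × 10⁻⁴)(+0.2)+(7.3 × 10⁻⁴)(-0.80) = -6.2 × 10⁻⁴ → UNSTABLE
  169–212 m: −αΔT+βΔS = −(1.7 × 10⁻⁴)(-2.0)+(7.3 × 10⁻⁴)(+1.10) = 1.1 × 10⁻³ → stable
The 85–169 m interval has Δρ < 0: lighter water underlies denser water.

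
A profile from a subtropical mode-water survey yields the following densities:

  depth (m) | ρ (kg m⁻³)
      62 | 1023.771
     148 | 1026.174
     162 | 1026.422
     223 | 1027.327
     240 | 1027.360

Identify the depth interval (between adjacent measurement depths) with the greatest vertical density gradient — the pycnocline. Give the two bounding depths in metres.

Compute the density gradient over each adjacent pair:
  62–148 m: Δρ/Δz = 2.403/86 = 0.028 kg m⁻⁴
  148–162 m: Δρ/Δz = 0.248/14 = 0.018 kg m⁻⁴
  162–223 m: Δρ/Δz = 0.905/61 = 0.015 kg m⁻⁴
  223–240 m: Δρ/Δz = 0.033/17 = 1.9 × 10⁻³ kg m⁻⁴
The largest gradient is in the 62–148 m interval — the pycnocline.

62–148 m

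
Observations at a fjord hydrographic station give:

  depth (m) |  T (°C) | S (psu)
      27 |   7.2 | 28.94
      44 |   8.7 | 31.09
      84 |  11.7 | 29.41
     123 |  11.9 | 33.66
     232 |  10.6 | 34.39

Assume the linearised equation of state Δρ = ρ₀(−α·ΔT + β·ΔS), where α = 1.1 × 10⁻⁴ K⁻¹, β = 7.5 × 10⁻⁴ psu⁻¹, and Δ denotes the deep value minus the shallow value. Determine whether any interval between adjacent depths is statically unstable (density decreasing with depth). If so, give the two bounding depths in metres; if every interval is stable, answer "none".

44–84 m

Evaluate Δρ/ρ₀ = −αΔT + βΔS across each adjacent pair:
  27–44 m: −αΔT+βΔS = −(1.1 × 10⁻⁴)(+1.5)+(7.5 × 10⁻⁴)(+2.15) = 1.4 × 10⁻³ → stable
  44–84 m: −αΔT+βΔS = −(1.1 × 10⁻⁴)(+3.0)+(7.5 × 10⁻⁴)(-1.68) = -1.6 × 10⁻³ → UNSTABLE
  84–123 m: −αΔT+βΔS = −(1.1 × 10⁻⁴)(+0.2)+(7.5 × 10⁻⁴)(+4.25) = 3.2 × 10⁻³ → stable
  123–232 m: −αΔT+βΔS = −(1.1 × 10⁻⁴)(-1.3)+(7.5 × 10⁻⁴)(+0.73) = 6.9 × 10⁻⁴ → stable
The 44–84 m interval has Δρ < 0: lighter water underlies denser water.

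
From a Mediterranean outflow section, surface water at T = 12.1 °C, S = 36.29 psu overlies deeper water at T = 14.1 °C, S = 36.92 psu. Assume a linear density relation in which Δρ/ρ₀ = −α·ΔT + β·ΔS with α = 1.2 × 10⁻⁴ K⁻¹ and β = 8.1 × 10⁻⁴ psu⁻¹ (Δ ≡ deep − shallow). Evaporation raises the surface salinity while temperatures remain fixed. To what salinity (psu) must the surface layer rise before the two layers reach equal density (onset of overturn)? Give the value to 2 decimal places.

36.62 psu

Neutral buoyancy requires −α(T_deep − T_surf) + β(S_deep − S_surf′) = 0.
S_surf′ = S_deep − (α/β)·ΔT = 36.92 − (1.2 × 10⁻⁴/8.1 × 10⁻⁴)·(+2.0) = 36.6237 psu.
Increase required: 36.6237 − 36.29 = 0.3337 psu.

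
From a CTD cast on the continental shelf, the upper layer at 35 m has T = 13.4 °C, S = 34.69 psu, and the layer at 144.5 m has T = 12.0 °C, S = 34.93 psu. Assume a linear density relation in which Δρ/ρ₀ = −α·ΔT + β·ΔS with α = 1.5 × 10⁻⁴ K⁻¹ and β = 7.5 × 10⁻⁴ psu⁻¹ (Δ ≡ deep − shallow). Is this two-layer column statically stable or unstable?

ΔT = 12.0 − 13.4 = -1.4 K and ΔS = 34.93 − 34.69 = +0.24 psu (deep − shallow).
−αΔT = 2.10 × 10⁻⁴; βΔS = 1.80 × 10⁻⁴; sum Δρ/ρ₀ = 3.90 × 10⁻⁴.
Δρ/ρ₀ > 0, so Δρ > 0: deeper water is denser → statically stable.

stable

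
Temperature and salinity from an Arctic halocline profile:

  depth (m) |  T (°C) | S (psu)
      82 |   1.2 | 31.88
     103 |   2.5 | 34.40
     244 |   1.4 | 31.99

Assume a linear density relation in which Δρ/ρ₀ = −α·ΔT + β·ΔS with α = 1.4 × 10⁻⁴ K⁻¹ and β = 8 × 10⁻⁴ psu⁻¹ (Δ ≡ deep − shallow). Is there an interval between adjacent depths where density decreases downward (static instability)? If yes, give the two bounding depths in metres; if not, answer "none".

Evaluate Δρ/ρ₀ = −αΔT + βΔS across each adjacent pair:
  82–103 m: −αΔT+βΔS = −(1.4 × 10⁻⁴)(+1.3)+(8 × 10⁻⁴)(+2.52) = 1.8 × 10⁻³ → stable
  103–244 m: −αΔT+βΔS = −(1.4 × 10⁻⁴)(-1.1)+(8 × 10⁻⁴)(-2.41) = -1.8 × 10⁻³ → UNSTABLE
The 103–244 m interval has Δρ < 0: lighter water underlies denser water.

103–244 m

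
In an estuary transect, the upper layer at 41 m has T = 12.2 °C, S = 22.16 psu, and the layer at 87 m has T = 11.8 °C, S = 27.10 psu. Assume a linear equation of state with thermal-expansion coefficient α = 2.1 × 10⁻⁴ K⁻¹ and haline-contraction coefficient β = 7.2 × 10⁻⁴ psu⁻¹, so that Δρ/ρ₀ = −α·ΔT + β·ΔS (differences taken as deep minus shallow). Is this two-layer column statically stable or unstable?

ΔT = 11.8 − 12.2 = -0.4 K and ΔS = 27.10 − 22.16 = +4.94 psu (deep − shallow).
−αΔT = 8.40 × 10⁻⁵; βΔS = 3.5568 × 10⁻³; sum Δρ/ρ₀ = 3.6408 × 10⁻³.
Δρ/ρ₀ > 0, so Δρ > 0: deeper water is denser → statically stable.

stable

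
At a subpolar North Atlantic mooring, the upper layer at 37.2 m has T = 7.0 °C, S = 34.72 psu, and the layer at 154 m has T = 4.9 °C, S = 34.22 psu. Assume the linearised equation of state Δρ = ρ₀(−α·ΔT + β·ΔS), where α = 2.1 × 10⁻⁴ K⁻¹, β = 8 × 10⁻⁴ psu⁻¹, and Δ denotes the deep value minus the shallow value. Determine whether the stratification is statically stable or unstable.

stable

ΔT = 4.9 − 7.0 = -2.1 K and ΔS = 34.22 − 34.72 = -0.50 psu (deep − shallow).
−αΔT = 4.41 × 10⁻⁴; βΔS = -4.00 × 10⁻⁴; sum Δρ/ρ₀ = 4.10 × 10⁻⁵.
Δρ/ρ₀ > 0, so Δρ > 0: deeper water is denser → statically stable.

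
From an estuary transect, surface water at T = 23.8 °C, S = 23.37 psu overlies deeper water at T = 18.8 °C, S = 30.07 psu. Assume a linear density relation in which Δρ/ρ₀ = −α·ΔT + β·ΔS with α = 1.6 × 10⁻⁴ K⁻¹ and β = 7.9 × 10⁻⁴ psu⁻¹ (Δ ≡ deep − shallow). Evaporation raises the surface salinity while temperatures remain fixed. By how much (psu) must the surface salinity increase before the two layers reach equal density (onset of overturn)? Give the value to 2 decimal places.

7.71 psu

Neutral buoyancy requires −α(T_deep − T_surf) + β(S_deep − S_surf′) = 0.
S_surf′ = S_deep − (α/β)·ΔT = 30.07 − (1.6 × 10⁻⁴/7.9 × 10⁻⁴)·(-5.0) = 31.0827 psu.
Increase required: 31.0827 − 23.37 = 7.7127 psu.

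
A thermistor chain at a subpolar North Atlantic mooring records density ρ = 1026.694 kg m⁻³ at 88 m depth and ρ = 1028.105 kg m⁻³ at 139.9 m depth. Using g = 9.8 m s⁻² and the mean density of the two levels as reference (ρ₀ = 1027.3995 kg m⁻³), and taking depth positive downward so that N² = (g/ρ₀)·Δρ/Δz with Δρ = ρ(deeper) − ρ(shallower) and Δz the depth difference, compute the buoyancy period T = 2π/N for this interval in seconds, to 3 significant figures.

Δρ = 1028.105 − 1026.694 = 1.411 kg m⁻³ over Δz = 139.9 − 88 = 51.9 m.
N² = (9.8/1027.3995) × (1.411/51.9) = 2.5933 × 10⁻⁴ s⁻².
N = √(2.5933 × 10⁻⁴) = 0.016104 rad s⁻¹, so T = 2π/N = 390.16 s ≈ 390 s.
N² > 0, so the interval is statically stable.

390 s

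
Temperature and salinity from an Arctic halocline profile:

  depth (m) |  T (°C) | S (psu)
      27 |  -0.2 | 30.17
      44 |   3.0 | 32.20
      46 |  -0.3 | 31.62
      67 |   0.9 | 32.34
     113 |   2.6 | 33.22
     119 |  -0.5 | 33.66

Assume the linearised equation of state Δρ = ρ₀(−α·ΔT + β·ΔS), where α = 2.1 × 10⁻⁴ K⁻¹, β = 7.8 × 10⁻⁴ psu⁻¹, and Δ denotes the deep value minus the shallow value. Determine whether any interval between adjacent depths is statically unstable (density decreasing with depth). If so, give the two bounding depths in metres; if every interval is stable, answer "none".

Evaluate Δρ/ρ₀ = −αΔT + βΔS across each adjacent pair:
  27–44 m: −αΔT+βΔS = −(2.1 × 10⁻⁴)(+3.2)+(7.8 × 10⁻⁴)(+2.03) = 9.1 × 10⁻⁴ → stable
  44–46 m: −αΔT+βΔS = −(2.1 × 10⁻⁴)(-3.3)+(7.8 × 10⁻⁴)(-0.58) = 2.4 × 10⁻⁴ → stable
  46–67 m: −αΔT+βΔS = −(2.1 × 10⁻⁴)(+1.2)+(7.8 × 10⁻⁴)(+0.72) = 3.1 × 10⁻⁴ → stable
  67–113 m: −αΔT+βΔS = −(2.1 × 10⁻⁴)(+1.7)+(7.8 × 10⁻⁴)(+0.88) = 3.3 × 10⁻⁴ → stable
  113–119 m: −αΔT+βΔS = −(2.1 × 10⁻⁴)(-3.1)+(7.8 × 10⁻⁴)(+0.44) = 9.9 × 10⁻⁴ → stable
Every interval has Δρ > 0: the column is stably stratified throughout.

none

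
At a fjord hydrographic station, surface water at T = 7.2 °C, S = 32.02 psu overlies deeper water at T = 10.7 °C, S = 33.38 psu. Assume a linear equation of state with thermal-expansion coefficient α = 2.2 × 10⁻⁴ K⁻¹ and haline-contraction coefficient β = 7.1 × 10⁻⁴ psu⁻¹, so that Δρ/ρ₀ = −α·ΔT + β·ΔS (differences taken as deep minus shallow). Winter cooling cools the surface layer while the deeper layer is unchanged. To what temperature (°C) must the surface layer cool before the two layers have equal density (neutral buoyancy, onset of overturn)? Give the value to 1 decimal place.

6.3 °C

Neutral buoyancy requires Δρ = 0, i.e. −α(T_deep − T_surf′) + β(S_deep − S_surf) = 0.
T_surf′ = T_deep − (β/α)·ΔS = 10.7 − (7.1 × 10⁻⁴/2.2 × 10⁻⁴)·(+1.36) = 6.311 °C.
Cooling required: 7.2 − (6.311) = 0.889 °C.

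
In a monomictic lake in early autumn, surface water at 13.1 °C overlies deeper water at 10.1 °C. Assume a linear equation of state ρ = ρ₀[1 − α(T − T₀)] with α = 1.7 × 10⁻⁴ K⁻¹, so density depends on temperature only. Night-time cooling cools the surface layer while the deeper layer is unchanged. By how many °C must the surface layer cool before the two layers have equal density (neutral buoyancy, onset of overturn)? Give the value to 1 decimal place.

With temperature the only control, equal density requires T_surf′ = T_deep.
T_surf′ = 10.1 °C.
Cooling required: 13.1 − 10.1 = 3.0 °C.

3.0 °C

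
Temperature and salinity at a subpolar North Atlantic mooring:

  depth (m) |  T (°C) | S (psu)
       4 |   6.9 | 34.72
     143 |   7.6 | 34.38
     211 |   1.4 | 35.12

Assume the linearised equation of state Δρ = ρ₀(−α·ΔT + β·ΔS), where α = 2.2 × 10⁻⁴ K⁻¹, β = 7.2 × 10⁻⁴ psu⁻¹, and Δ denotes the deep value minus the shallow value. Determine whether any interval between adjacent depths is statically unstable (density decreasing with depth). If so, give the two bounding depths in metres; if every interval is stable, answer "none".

4–143 m

Evaluate Δρ/ρ₀ = −αΔT + βΔS across each adjacent pair:
  4–143 m: −αΔT+βΔS = −(2.2 × 10⁻⁴)(+0.7)+(7.2 × 10⁻⁴)(-0.34) = -4.0 × 10⁻⁴ → UNSTABLE
  143–211 m: −αΔT+βΔS = −(2.2 × 10⁻⁴)(-6.2)+(7.2 × 10⁻⁴)(+0.74) = 1.9 × 10⁻³ → stable
The 4–143 m interval has Δρ < 0: lighter water underlies denser water.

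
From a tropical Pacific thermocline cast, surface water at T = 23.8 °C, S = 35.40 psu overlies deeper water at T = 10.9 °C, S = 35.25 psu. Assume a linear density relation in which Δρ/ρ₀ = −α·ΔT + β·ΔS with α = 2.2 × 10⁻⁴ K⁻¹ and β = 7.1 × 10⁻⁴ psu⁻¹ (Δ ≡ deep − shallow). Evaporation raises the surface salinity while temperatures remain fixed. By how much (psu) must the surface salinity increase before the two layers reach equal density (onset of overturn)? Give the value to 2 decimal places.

Neutral buoyancy requires −α(T_deep − T_surf) + β(S_deep − S_surf′) = 0.
S_surf′ = S_deep − (α/β)·ΔT = 35.25 − (2.2 × 10⁻⁴/7.1 × 10⁻⁴)·(-12.9) = 39.2472 psu.
Increase required: 39.2472 − 35.40 = 3.8472 psu.

3.85 psu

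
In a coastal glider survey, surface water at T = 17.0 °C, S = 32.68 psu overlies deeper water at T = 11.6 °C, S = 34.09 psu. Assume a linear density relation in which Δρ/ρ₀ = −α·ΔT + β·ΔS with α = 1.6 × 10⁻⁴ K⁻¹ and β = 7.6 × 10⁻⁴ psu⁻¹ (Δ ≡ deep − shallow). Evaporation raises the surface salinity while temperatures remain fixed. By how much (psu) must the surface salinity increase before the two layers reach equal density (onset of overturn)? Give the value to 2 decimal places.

2.55 psu

Neutral buoyancy requires −α(T_deep − T_surf) + β(S_deep − S_surf′) = 0.
S_surf′ = S_deep − (α/β)·ΔT = 34.09 − (1.6 × 10⁻⁴/7.6 × 10⁻⁴)·(-5.4) = 35.2268 psu.
Increase required: 35.2268 − 32.68 = 2.5468 psu.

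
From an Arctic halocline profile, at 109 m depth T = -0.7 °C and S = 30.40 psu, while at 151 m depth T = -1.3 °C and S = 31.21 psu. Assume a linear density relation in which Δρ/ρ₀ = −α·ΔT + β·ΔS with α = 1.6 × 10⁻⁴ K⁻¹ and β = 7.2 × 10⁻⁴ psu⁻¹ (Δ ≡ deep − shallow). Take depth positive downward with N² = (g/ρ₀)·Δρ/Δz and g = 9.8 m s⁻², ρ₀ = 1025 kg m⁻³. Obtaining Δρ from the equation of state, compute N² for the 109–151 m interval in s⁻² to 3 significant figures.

ΔT = -0.6 K, ΔS = +0.81 psu (deep − shallow).
Δρ/ρ₀ = −αΔT + βΔS = 9.60 × 10⁻⁵ + 5.832 × 10⁻⁴ = 6.792 × 10⁻⁴, so Δρ ≈ 0.6962 kg m⁻³.
N² = (g/ρ₀)·Δρ/Δz = g·(Δρ/ρ₀)/Δz = 9.8 × 6.792 × 10⁻⁴ / 42 = 1.5848 × 10⁻⁴ s⁻² ≈ 1.58 × 10⁻⁴ s⁻².

1.58 × 10⁻⁴ s⁻²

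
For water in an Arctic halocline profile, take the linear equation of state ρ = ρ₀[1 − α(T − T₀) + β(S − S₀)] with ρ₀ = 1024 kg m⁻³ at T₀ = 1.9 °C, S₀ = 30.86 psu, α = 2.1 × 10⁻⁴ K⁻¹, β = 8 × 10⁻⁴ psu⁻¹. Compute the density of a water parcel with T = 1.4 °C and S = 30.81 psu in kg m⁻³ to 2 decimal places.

1024.07 kg m⁻³

T − T₀ = -0.5 K, S − S₀ = -0.05 psu.
Bracket = 1 − α·(-0.5) + β·(-0.05) = 1 + (6.50 × 10⁻⁵) = 1.0000650.
ρ = 1024 × 1.0000650 = 1024.07 kg m⁻³.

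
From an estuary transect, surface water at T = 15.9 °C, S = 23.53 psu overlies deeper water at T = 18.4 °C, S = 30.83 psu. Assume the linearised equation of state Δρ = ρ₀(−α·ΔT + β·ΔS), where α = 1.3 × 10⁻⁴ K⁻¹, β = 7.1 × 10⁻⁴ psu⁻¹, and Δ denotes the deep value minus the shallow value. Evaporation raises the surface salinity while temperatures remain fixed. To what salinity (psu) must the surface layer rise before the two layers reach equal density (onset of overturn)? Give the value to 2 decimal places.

Neutral buoyancy requires −α(T_deep − T_surf) + β(S_deep − S_surf′) = 0.
S_surf′ = S_deep − (α/β)·ΔT = 30.83 − (1.3 × 10⁻⁴/7.1 × 10⁻⁴)·(+2.5) = 30.3723 psu.
Increase required: 30.3723 − 23.53 = 6.8423 psu.

30.37 psu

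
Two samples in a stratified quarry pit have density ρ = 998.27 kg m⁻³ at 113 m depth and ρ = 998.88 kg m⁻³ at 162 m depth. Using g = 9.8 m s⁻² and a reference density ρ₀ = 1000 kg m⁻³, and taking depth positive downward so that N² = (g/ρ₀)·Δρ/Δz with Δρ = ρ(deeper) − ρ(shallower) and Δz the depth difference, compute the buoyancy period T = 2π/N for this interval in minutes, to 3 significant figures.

9.48 min

Δρ = 998.88 − 998.27 = 0.61 kg m⁻³ over Δz = 162 − 113 = 49 m.
N² = (9.8/1000) × (0.61/49) = 1.2200 × 10⁻⁴ s⁻².
N = √(1.2200 × 10⁻⁴) = 0.011045 rad s⁻¹, so T = 2π/N = 568.87 s = 9.4812 min ≈ 9.48 min.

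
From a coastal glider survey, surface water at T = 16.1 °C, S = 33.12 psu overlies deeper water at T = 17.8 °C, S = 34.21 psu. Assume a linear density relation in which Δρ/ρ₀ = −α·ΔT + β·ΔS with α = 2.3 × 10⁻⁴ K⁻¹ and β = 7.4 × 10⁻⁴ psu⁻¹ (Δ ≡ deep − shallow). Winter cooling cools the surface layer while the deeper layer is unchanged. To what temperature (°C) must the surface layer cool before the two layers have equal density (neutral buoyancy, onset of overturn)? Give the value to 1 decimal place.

Neutral buoyancy requires Δρ = 0, i.e. −α(T_deep − T_surf′) + β(S_deep − S_surf) = 0.
T_surf′ = T_deep − (β/α)·ΔS = 17.8 − (7.4 × 10⁻⁴/2.3 × 10⁻⁴)·(+1.09) = 14.293 °C.
Cooling required: 16.1 − (14.293) = 1.807 °C.

14.3 °C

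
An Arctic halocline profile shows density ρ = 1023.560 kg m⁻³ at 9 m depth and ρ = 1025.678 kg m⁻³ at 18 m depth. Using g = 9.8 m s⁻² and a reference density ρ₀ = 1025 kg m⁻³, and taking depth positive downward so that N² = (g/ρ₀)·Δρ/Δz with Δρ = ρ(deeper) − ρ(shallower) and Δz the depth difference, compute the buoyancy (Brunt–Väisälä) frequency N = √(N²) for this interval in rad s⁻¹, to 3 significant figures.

0.0474 rad s⁻¹

Δρ = 1025.678 − 1023.560 = 2.118 kg m⁻³ over Δz = 18 − 9 = 9 m.
N² = (9.8/1025) × (2.118/9) = 2.2500 × 10⁻³ s⁻².
N = √(2.2500 × 10⁻³) = 0.047434 rad s⁻¹ ≈ 0.0474 rad s⁻¹.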